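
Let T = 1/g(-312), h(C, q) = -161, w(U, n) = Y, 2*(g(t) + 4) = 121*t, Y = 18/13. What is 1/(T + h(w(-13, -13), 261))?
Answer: -18880/3039681 ≈ -0.0062112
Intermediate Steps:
Y = 18/13 (Y = 18*(1/13) = 18/13 ≈ 1.3846)
g(t) = -4 + 121*t/2 (g(t) = -4 + (121*t)/2 = -4 + 121*t/2)
w(U, n) = 18/13
T = -1/18880 (T = 1/(-4 + (121/2)*(-312)) = 1/(-4 - 18876) = 1/(-18880) = -1/18880 ≈ -5.2966e-5)
1/(T + h(w(-13, -13), 261)) = 1/(-1/18880 - 161) = 1/(-3039681/18880) = -18880/3039681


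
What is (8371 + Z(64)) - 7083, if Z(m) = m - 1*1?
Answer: 1351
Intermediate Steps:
Z(m) = -1 + m (Z(m) = m - 1 = -1 + m)
(8371 + Z(64)) - 7083 = (8371 + (-1 + 64)) - 7083 = (8371 + 63) - 7083 = 8434 - 7083 = 1351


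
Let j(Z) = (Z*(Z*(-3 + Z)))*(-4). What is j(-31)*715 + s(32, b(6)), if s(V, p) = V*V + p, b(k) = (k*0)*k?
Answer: 93448664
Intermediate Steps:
b(k) = 0 (b(k) = 0*k = 0)
s(V, p) = p + V² (s(V, p) = V² + p = p + V²)
j(Z) = -4*Z²*(-3 + Z) (j(Z) = (Z²*(-3 + Z))*(-4) = -4*Z²*(-3 + Z))
j(-31)*715 + s(32, b(6)) = (4*(-31)²*(3 - 1*(-31)))*715 + (0 + 32²) = (4*961*(3 + 31))*715 + (0 + 1024) = (4*961*34)*715 + 1024 = 130696*715 + 1024 = 93447640 + 1024 = 93448664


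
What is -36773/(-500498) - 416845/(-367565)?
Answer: 4039028301/3344828134 ≈ 1.2075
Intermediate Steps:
-36773/(-500498) - 416845/(-367565) = -36773*(-1/500498) - 416845*(-1/367565) = 36773/500498 + 7579/6683 = 4039028301/3344828134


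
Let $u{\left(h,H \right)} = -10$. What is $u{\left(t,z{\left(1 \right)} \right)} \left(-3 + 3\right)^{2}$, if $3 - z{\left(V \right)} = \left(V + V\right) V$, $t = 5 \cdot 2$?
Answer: $0$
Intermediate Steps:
$t = 10$
$z{\left(V \right)} = 3 - 2 V^{2}$ ($z{\left(V \right)} = 3 - \left(V + V\right) V = 3 - 2 V V = 3 - 2 V^{2}$)
$u{\left(t,z{\left(1 \right)} \right)} \left(-3 + 3\right)^{2} = - 10 \left(-3 + 3\right)^{2} = - 10 \cdot 0^{2} = \left(-10\right) 0 = 0$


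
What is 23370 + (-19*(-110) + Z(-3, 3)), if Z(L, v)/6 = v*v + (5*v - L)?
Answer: 25622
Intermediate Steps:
Z(L, v) = -6*L + 6*v² + 30*v (Z(L, v) = 6*(v*v + (5*v - L)) = 6*(v² + (-L + 5*v)) = 6*(v² - L + 5*v) = -6*L + 6*v² + 30*v)
23370 + (-19*(-110) + Z(-3, 3)) = 23370 + (-19*(-110) + (-6*(-3) + 6*3² + 30*3)) = 23370 + (2090 + (18 + 6*9 + 90)) = 23370 + (2090 + (18 + 54 + 90)) = 23370 + (2090 + 162) = 23370 + 2252 = 25622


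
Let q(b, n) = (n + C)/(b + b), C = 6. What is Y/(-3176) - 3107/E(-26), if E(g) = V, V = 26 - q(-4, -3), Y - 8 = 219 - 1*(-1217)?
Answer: -19811835/167534 ≈ -118.26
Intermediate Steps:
q(b, n) = (6 + n)/(2*b) (q(b, n) = (n + 6)/(b + b) = (6 + n)/((2*b)) = (6 + n)*(1/(2*b)) = (6 + n)/(2*b))
Y = 1444 (Y = 8 + (219 - 1*(-1217)) = 8 + (219 + 1217) = 8 + 1436 = 1444)
V = 211/8 (V = 26 - (6 - 3)/(2*(-4)) = 26 - (-1)*3/(2*4) = 26 - 1*(-3/8) = 26 + 3/8 = 211/8 ≈ 26.375)
E(g) = 211/8
Y/(-3176) - 3107/E(-26) = 1444/(-3176) - 3107/211/8 = 1444*(-1/3176) - 3107*8/211 = -361/794 - 24856/211 = -19811835/167534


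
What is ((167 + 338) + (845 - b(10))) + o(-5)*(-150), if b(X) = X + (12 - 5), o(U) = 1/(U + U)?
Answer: 1348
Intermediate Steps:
o(U) = 1/(2*U)
b(X) = 7 + X (b(X) = X + 7 = 7 + X)
((167 + 338) + (845 - b(10))) + o(-5)*(-150) = ((167 + 338) + (845 - (7 + 10))) + ((1/2)/(-5))*(-150) = (505 + (845 - 1*17)) + ((1/2)*(-1/5))*(-150) = (505 + (845 - 17)) - 1/10*(-150) = (505 + 828) + 15 = 1333 + 15 = 1348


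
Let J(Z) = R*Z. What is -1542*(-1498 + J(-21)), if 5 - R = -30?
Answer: 3443286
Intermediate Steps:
R = 35 (R = 5 - 1*(-30) = 5 + 30 = 35)
J(Z) = 35*Z
-1542*(-1498 + J(-21)) = -1542*(-1498 + 35*(-21)) = -1542*(-1498 - 735) = -1542*(-2233) = 3443286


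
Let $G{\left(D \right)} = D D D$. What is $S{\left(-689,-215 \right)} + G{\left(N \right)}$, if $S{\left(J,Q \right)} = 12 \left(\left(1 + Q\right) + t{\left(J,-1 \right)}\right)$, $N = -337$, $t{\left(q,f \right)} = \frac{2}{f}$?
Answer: $-38275345$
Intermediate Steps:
$S{\left(J,Q \right)} = -12 + 12 Q$ ($S{\left(J,Q \right)} = 12 \left(\left(1 + Q\right) + \frac{2}{-1}\right) = 12 \left(\left(1 + Q\right) + 2 \left(-1\right)\right) = 12 \left(\left(1 + Q\right) - 2\right) = 12 \left(-1 + Q\right) = -12 + 12 Q$)
$G{\left(D \right)} = D^{3}$ ($G{\left(D \right)} = D^{2} D = D^{3}$)
$S{\left(-689,-215 \right)} + G{\left(N \right)} = \left(-12 + 12 \left(-215\right)\right) + \left(-337\right)^{3} = \left(-12 - 2580\right) - 38272753 = -2592 - 38272753 = -38275345$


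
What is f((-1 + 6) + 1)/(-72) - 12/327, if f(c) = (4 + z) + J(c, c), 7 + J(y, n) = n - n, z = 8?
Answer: -833/7848 ≈ -0.10614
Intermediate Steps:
J(y, n) = -7 (J(y, n) = -7 + (n - n) = -7 + 0 = -7)
f(c) = 5 (f(c) = (4 + 8) - 7 = 12 - 7 = 5)
f((-1 + 6) + 1)/(-72) - 12/327 = 5/(-72) - 12/327 = 5*(-1/72) - 12*1/327 = -5/72 - 4/109 = -833/7848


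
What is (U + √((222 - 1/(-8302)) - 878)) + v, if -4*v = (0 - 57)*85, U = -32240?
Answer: -124115/4 + I*√45213613522/8302 ≈ -31029.0 + 25.612*I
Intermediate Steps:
v = 4845/4 (v = -(0 - 57)*85/4 = -(-57)*85/4 = -¼*(-4845) = 4845/4 ≈ 1211.3)
(U + √((222 - 1/(-8302)) - 878)) + v = (-32240 + √((222 - 1/(-8302)) - 878)) + 4845/4 = (-32240 + √((222 - 1*(-1/8302)) - 878)) + 4845/4 = (-32240 + √((222 + 1/8302) - 878)) + 4845/4 = (-32240 + √(1843045/8302 - 878)) + 4845/4 = (-32240 + √(-5446111/8302)) + 4845/4 = (-32240 + I*√45213613522/8302) + 4845/4 = -124115/4 + I*√45213613522/8302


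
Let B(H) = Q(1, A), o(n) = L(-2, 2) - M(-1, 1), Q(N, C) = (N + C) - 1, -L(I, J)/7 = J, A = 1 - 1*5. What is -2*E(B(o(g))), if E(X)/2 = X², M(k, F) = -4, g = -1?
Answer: -64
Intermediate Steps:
A = -4 (A = 1 - 5 = -4)
L(I, J) = -7*J
Q(N, C) = -1 + C + N (Q(N, C) = (C + N) - 1 = -1 + C + N)
o(n) = -10 (o(n) = -7*2 - 1*(-4) = -14 + 4 = -10)
B(H) = -4 (B(H) = -1 - 4 + 1 = -4)
E(X) = 2*X²
-2*E(B(o(g))) = -4*(-4)² = -4*16 = -2*32 = -64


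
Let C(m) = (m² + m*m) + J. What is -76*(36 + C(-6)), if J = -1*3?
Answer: -7980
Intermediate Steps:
J = -3
C(m) = -3 + 2*m² (C(m) = (m² + m*m) - 3 = (m² + m²) - 3 = 2*m² - 3 = -3 + 2*m²)
-76*(36 + C(-6)) = -76*(36 + (-3 + 2*(-6)²)) = -76*(36 + (-3 + 2*36)) = -76*(36 + (-3 + 72)) = -76*(36 + 69) = -76*105 = -7980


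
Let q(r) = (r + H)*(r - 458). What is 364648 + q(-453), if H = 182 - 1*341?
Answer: 922180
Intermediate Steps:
H = -159 (H = 182 - 341 = -159)
q(r) = (-458 + r)*(-159 + r) (q(r) = (r - 159)*(r - 458) = (-159 + r)*(-458 + r) = (-458 + r)*(-159 + r))
364648 + q(-453) = 364648 + (72822 + (-453)² - 617*(-453)) = 364648 + (72822 + 205209 + 279501) = 364648 + 557532 = 922180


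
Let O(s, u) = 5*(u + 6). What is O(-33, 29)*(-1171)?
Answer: -204925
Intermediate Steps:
O(s, u) = 30 + 5*u (O(s, u) = 5*(6 + u) = 30 + 5*u)
O(-33, 29)*(-1171) = (30 + 5*29)*(-1171) = (30 + 145)*(-1171) = 175*(-1171) = -204925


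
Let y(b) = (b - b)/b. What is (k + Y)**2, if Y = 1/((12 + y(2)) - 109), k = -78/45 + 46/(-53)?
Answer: 40558334881/5946723225 ≈ 6.8203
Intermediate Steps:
y(b) = 0 (y(b) = 0/b = 0)
k = -2068/795 (k = -78*1/45 + 46*(-1/53) = -26/15 - 46/53 = -2068/795 ≈ -2.6013)
Y = -1/97 (Y = 1/((12 + 0) - 109) = 1/(12 - 109) = 1/(-97) = -1/97 ≈ -0.010309)
(k + Y)**2 = (-2068/795 - 1/97)**2 = (-201391/77115)**2 = 40558334881/5946723225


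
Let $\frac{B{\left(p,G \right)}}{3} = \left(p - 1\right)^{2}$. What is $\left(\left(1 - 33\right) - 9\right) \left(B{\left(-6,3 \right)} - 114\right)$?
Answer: $-1353$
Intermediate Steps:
$B{\left(p,G \right)} = 3 \left(-1 + p\right)^{2}$ ($B{\left(p,G \right)} = 3 \left(p - 1\right)^{2} = 3 \left(-1 + p\right)^{2}$)
$\left(\left(1 - 33\right) - 9\right) \left(B{\left(-6,3 \right)} - 114\right) = \left(\left(1 - 33\right) - 9\right) \left(3 \left(-1 - 6\right)^{2} - 114\right) = \left(-32 - 9\right) \left(3 \left(-7\right)^{2} - 114\right) = - 41 \left(3 \cdot 49 - 114\right) = - 41 \left(147 - 114\right) = \left(-41\right) 33 = -1353$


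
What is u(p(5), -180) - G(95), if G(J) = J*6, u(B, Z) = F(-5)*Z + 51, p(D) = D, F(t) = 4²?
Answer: -3399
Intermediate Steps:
F(t) = 16
u(B, Z) = 51 + 16*Z (u(B, Z) = 16*Z + 51 = 51 + 16*Z)
G(J) = 6*J
u(p(5), -180) - G(95) = (51 + 16*(-180)) - 6*95 = (51 - 2880) - 1*570 = -2829 - 570 = -3399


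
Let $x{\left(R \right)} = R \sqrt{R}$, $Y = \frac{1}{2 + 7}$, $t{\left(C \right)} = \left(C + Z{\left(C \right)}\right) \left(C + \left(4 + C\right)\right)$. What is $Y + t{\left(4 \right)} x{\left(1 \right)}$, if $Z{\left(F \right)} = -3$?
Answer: $\frac{109}{9} \approx 12.111$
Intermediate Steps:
$t{\left(C \right)} = \left(-3 + C\right) \left(4 + 2 C\right)$ ($t{\left(C \right)} = \left(C - 3\right) \left(C + \left(4 + C\right)\right) = \left(-3 + C\right) \left(4 + 2 C\right)$)
$Y = \frac{1}{9} \approx 0.11111$
$x{\left(R \right)} = R^{\frac{3}{2}}$
$Y + t{\left(4 \right)} x{\left(1 \right)} = \frac{1}{9} + \left(-12 - 8 + 2 \cdot 4^{2}\right) 1^{\frac{3}{2}} = \frac{1}{9} + \left(-12 - 8 + 2 \cdot 16\right) 1 = \frac{1}{9} + \left(-12 - 8 + 32\right) 1 = \frac{1}{9} + 12 \cdot 1 = \frac{1}{9} + 12 = \frac{109}{9}$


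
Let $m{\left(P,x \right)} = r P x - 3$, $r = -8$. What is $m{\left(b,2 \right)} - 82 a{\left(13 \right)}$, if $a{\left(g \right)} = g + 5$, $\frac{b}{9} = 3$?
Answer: $-1911$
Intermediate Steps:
$b = 27$ ($b = 9 \cdot 3 = 27$)
$m{\left(P,x \right)} = -3 - 8 P x$ ($m{\left(P,x \right)} = - 8 P x - 3 = -3 - 8 P x$)
$a{\left(g \right)} = 5 + g$
$m{\left(b,2 \right)} - 82 a{\left(13 \right)} = \left(-3 - 216 \cdot 2\right) - 82 \left(5 + 13\right) = \left(-3 - 432\right) - 1476 = -435 - 1476 = -1911$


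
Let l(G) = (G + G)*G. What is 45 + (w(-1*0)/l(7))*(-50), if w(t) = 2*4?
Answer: 2005/49 ≈ 40.918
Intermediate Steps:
w(t) = 8
l(G) = 2*G² (l(G) = (2*G)*G = 2*G²)
45 + (w(-1*0)/l(7))*(-50) = 45 + (8/((2*7²)))*(-50) = 45 + (8/((2*49)))*(-50) = 45 + (8/98)*(-50) = 45 + (8*(1/98))*(-50) = 45 + (4/49)*(-50) = 45 - 200/49 = 2005/49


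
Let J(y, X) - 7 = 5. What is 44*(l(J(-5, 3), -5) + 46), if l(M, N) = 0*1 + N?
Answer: 1804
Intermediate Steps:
J(y, X) = 12 (J(y, X) = 7 + 5 = 12)
l(M, N) = N (l(M, N) = 0 + N = N)
44*(l(J(-5, 3), -5) + 46) = 44*(-5 + 46) = 44*41 = 1804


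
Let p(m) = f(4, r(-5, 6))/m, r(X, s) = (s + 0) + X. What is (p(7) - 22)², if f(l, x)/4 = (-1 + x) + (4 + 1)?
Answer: 17956/49 ≈ 366.45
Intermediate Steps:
r(X, s) = X + s (r(X, s) = s + X = X + s)
f(l, x) = 16 + 4*x (f(l, x) = 4*((-1 + x) + (4 + 1)) = 4*((-1 + x) + 5) = 4*(4 + x) = 16 + 4*x)
p(m) = 20/m (p(m) = (16 + 4*(-5 + 6))/m = (16 + 4*1)/m = (16 + 4)/m = 20/m)
(p(7) - 22)² = (20/7 - 22)² = (-134/7)² = 17956/49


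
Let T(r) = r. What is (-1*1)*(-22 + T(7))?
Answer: 15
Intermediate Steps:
(-1*1)*(-22 + T(7)) = (-1*1)*(-22 + 7) = -1*(-15) = 15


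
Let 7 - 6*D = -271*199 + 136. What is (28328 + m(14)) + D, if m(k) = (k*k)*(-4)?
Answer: 109532/3 ≈ 36511.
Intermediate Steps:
m(k) = -4*k² (m(k) = k²*(-4) = -4*k²)
D = 26900/3 (D = 7/6 - (-271*199 + 136)/6 = 7/6 - (-53929 + 136)/6 = 7/6 - ⅙*(-53793) = 7/6 + 17931/2 = 26900/3 ≈ 8966.7)
(28328 + m(14)) + D = (28328 - 4*14²) + 26900/3 = (28328 - 4*196) + 26900/3 = (28328 - 784) + 26900/3 = 27544 + 26900/3 = 109532/3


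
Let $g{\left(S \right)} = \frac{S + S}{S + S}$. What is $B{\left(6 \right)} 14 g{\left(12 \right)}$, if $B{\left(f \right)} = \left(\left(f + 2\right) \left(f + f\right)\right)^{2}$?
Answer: $129024$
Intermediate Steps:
$g{\left(S \right)} = 1$ ($g{\left(S \right)} = \frac{2 S}{2 S} = 2 S \frac{1}{2 S} = 1$)
$B{\left(f \right)} = 4 f^{2} \left(2 + f\right)^{2}$ ($B{\left(f \right)} = \left(\left(2 + f\right) 2 f\right)^{2} = \left(2 f \left(2 + f\right)\right)^{2} = 4 f^{2} \left(2 + f\right)^{2}$)
$B{\left(6 \right)} 14 g{\left(12 \right)} = 4 \cdot 6^{2} \left(2 + 6\right)^{2} \cdot 14 \cdot 1 = 4 \cdot 36 \cdot 8^{2} \cdot 14 \cdot 1 = 4 \cdot 36 \cdot 64 \cdot 14 \cdot 1 = 9216 \cdot 14 \cdot 1 = 129024 \cdot 1 = 129024$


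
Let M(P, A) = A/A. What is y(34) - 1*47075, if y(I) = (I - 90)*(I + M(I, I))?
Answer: -49035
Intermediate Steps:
M(P, A) = 1
y(I) = (1 + I)*(-90 + I) (y(I) = (I - 90)*(I + 1) = (-90 + I)*(1 + I) = (1 + I)*(-90 + I))
y(34) - 1*47075 = (-90 + 34**2 - 89*34) - 1*47075 = (-90 + 1156 - 3026) - 47075 = -1960 - 47075 = -49035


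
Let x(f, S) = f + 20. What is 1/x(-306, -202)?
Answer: -1/286 ≈ -0.0034965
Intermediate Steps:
x(f, S) = 20 + f
1/x(-306, -202) = 1/(20 - 306) = 1/(-286) = -1/286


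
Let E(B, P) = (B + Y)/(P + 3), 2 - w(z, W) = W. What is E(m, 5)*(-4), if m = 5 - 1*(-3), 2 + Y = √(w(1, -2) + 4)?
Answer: -3 - √2 ≈ -4.4142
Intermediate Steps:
w(z, W) = 2 - W
Y = -2 + 2*√2 (Y = -2 + √((2 - 1*(-2)) + 4) = -2 + √((2 + 2) + 4) = -2 + √(4 + 4) = -2 + √8 = -2 + 2*√2 ≈ 0.82843)
m = 8 (m = 5 + 3 = 8)
E(B, P) = (-2 + B + 2*√2)/(3 + P) (E(B, P) = (B + (-2 + 2*√2))/(P + 3) = (-2 + B + 2*√2)/(3 + P))
E(m, 5)*(-4) = ((-2 + 8 + 2*√2)/(3 + 5))*(-4) = ((6 + 2*√2)/8)*(-4) = (¾ + √2/4)*(-4) = -3 - √2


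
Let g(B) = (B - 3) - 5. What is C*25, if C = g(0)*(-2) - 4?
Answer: 300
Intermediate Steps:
g(B) = -8 + B (g(B) = (-3 + B) - 5 = -8 + B)
C = 12 (C = (-8 + 0)*(-2) - 4 = -8*(-2) - 4 = 16 - 4 = 12)
C*25 = 12*25 = 300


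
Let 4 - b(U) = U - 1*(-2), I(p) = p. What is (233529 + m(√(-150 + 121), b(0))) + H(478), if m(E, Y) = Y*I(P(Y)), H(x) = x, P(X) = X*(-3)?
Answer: 233995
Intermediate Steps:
P(X) = -3*X
b(U) = 2 - U (b(U) = 4 - (U - 1*(-2)) = 4 - (U + 2) = 4 - (2 + U) = 4 + (-2 - U) = 2 - U)
m(E, Y) = -3*Y² (m(E, Y) = Y*(-3*Y) = -3*Y²)
(233529 + m(√(-150 + 121), b(0))) + H(478) = (233529 - 3*(2 - 1*0)²) + 478 = (233529 - 3*(2 + 0)²) + 478 = (233529 - 3*2²) + 478 = (233529 - 3*4) + 478 = (233529 - 12) + 478 = 233517 + 478 = 233995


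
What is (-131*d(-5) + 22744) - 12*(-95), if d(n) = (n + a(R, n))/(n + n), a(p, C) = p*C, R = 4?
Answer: 47113/2 ≈ 23557.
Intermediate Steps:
a(p, C) = C*p
d(n) = 5/2 (d(n) = (n + n*4)/(n + n) = (n + 4*n)/((2*n)) = (5*n)*(1/(2*n)) = 5/2)
(-131*d(-5) + 22744) - 12*(-95) = (-131*5/2 + 22744) - 12*(-95) = (-655/2 + 22744) + 1140 = 44833/2 + 1140 = 47113/2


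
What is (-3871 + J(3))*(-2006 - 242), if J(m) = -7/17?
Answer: 147949872/17 ≈ 8.7029e+6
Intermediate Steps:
J(m) = -7/17 (J(m) = -7*1/17 = -7/17)
(-3871 + J(3))*(-2006 - 242) = (-3871 - 7/17)*(-2006 - 242) = -65814/17*(-2248) = 147949872/17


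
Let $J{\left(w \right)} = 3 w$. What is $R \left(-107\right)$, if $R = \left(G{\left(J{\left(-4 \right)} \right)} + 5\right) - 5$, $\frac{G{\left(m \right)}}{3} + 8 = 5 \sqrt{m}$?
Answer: $2568 - 3210 i \sqrt{3} \approx 2568.0 - 5559.9 i$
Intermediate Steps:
$G{\left(m \right)} = -24 + 15 \sqrt{m}$ ($G{\left(m \right)} = -24 + 3 \cdot 5 \sqrt{m} = -24 + 15 \sqrt{m}$)
$R = -24 + 30 i \sqrt{3}$ ($R = \left(\left(-24 + 15 \sqrt{3 \left(-4\right)}\right) + 5\right) - 5 = \left(\left(-24 + 15 \sqrt{-12}\right) + 5\right) - 5 = \left(\left(-24 + 15 \cdot 2 i \sqrt{3}\right) + 5\right) - 5 = \left(\left(-24 + 30 i \sqrt{3}\right) + 5\right) - 5 = \left(-19 + 30 i \sqrt{3}\right) - 5 = -24 + 30 i \sqrt{3} \approx -24.0 + 51.962 i$)
$R \left(-107\right) = \left(-24 + 30 i \sqrt{3}\right) \left(-107\right) = 2568 - 3210 i \sqrt{3}$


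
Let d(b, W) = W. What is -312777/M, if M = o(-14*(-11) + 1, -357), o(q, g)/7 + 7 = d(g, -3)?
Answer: 312777/70 ≈ 4468.2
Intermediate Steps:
o(q, g) = -70 (o(q, g) = -49 + 7*(-3) = -49 - 21 = -70)
M = -70
-312777/M = -312777/(-70) = -312777*(-1/70) = 312777/70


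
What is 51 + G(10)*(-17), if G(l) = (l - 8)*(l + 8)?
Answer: -561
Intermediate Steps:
G(l) = (-8 + l)*(8 + l)
51 + G(10)*(-17) = 51 + (-64 + 10²)*(-17) = 51 + (-64 + 100)*(-17) = 51 + 36*(-17) = 51 - 612 = -561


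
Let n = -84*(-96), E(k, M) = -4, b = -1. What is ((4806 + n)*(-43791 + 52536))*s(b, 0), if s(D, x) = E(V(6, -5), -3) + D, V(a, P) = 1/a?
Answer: -562740750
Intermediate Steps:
s(D, x) = -4 + D
n = 8064
((4806 + n)*(-43791 + 52536))*s(b, 0) = ((4806 + 8064)*(-43791 + 52536))*(-4 - 1) = (12870*8745)*(-5) = 112548150*(-5) = -562740750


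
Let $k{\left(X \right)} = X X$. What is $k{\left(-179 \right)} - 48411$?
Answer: $-16370$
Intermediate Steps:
$k{\left(X \right)} = X^{2}$
$k{\left(-179 \right)} - 48411 = \left(-179\right)^{2} - 48411 = 32041 - 48411 = -16370$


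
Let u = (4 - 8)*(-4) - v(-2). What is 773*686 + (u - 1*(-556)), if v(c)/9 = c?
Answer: 530868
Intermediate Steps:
v(c) = 9*c
u = 34 (u = (4 - 8)*(-4) - 9*(-2) = -4*(-4) - 1*(-18) = 16 + 18 = 34)
773*686 + (u - 1*(-556)) = 773*686 + (34 - 1*(-556)) = 530278 + (34 + 556) = 530278 + 590 = 530868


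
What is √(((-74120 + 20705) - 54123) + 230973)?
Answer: 3*√13715 ≈ 351.33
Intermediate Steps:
√(((-74120 + 20705) - 54123) + 230973) = √((-53415 - 54123) + 230973) = √(-107538 + 230973) = √123435 = 3*√13715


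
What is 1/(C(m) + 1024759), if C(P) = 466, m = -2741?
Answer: 1/1025225 ≈ 9.7539e-7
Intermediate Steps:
1/(C(m) + 1024759) = 1/(466 + 1024759) = 1/1025225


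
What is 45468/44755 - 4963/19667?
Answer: 672100091/880196585 ≈ 0.76358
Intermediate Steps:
45468/44755 - 4963/19667 = 672100091/880196585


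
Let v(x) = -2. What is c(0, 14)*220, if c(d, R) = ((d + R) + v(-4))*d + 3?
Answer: 660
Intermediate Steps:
c(d, R) = 3 + d*(-2 + R + d) (c(d, R) = ((d + R) - 2)*d + 3 = ((R + d) - 2)*d + 3 = (-2 + R + d)*d + 3 = d*(-2 + R + d) + 3 = 3 + d*(-2 + R + d))
c(0, 14)*220 = (3 + 0² - 2*0 + 14*0)*220 = (3 + 0 + 0 + 0)*220 = 3*220 = 660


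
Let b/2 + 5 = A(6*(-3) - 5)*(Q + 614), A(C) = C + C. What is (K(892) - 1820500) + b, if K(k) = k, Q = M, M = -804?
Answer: -1802138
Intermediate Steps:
A(C) = 2*C
Q = -804
b = 17470 (b = -10 + 2*((2*(6*(-3) - 5))*(-804 + 614)) = -10 + 2*((2*(-18 - 5))*(-190)) = -10 + 2*((2*(-23))*(-190)) = -10 + 2*(-46*(-190)) = -10 + 2*8740 = -10 + 17480 = 17470)
(K(892) - 1820500) + b = (892 - 1820500) + 17470 = -1819608 + 17470 = -1802138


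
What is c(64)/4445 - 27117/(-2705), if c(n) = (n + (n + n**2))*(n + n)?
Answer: 63322113/480949 ≈ 131.66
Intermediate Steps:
c(n) = 2*n*(n**2 + 2*n) (c(n) = (n**2 + 2*n)*(2*n) = 2*n*(n**2 + 2*n))
c(64)/4445 - 27117/(-2705) = (2*64**2*(2 + 64))/4445 - 27117/(-2705) = (2*4096*66)*(1/4445) - 27117*(-1/2705) = 540672*(1/4445) + 27117/2705 = 540672/4445 + 27117/2705 = 63322113/480949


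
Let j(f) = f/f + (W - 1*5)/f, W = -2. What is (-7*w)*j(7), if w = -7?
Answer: 0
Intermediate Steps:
j(f) = 1 - 7/f (j(f) = f/f + (-2 - 1*5)/f = 1 + (-2 - 5)/f = 1 - 7/f)
(-7*w)*j(7) = (-7*(-7))*((-7 + 7)/7) = 49*((⅐)*0) = 49*0 = 0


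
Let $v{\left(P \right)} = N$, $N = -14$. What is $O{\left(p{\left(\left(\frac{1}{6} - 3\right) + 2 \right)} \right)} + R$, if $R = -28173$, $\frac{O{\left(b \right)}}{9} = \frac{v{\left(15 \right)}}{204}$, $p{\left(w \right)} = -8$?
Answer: $- \frac{957903}{34} \approx -28174.0$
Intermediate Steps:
$v{\left(P \right)} = -14$
$O{\left(b \right)} = - \frac{21}{34}$ ($O{\left(b \right)} = 9 \left(- \frac{14}{204}\right) = 9 \left(\left(-14\right) \frac{1}{204}\right) = 9 \left(- \frac{7}{102}\right) = - \frac{21}{34}$)
$O{\left(p{\left(\left(\frac{1}{6} - 3\right) + 2 \right)} \right)} + R = - \frac{21}{34} - 28173 = - \frac{957903}{34}$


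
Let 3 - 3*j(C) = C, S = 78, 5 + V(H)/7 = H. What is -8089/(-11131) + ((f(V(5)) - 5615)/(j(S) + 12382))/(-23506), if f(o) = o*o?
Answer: 2349622900703/3233150799102 ≈ 0.72673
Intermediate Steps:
V(H) = -35 + 7*H
j(C) = 1 - C/3
f(o) = o**2
-8089/(-11131) + ((f(V(5)) - 5615)/(j(S) + 12382))/(-23506) = -8089/(-11131) + (((-35 + 7*5)**2 - 5615)/((1 - 1/3*78) + 12382))/(-23506) = -8089*(-1/11131) + (((-35 + 35)**2 - 5615)/((1 - 26) + 12382))*(-1/23506) = 8089/11131 + ((0**2 - 5615)/(-25 + 12382))*(-1/23506) = 8089/11131 + ((0 - 5615)/12357)*(-1/23506) = 8089/11131 - 5615*1/12357*(-1/23506) = 8089/11131 - 5615/12357*(-1/23506) = 8089/11131 + 5615/290463642 = 2349622900703/3233150799102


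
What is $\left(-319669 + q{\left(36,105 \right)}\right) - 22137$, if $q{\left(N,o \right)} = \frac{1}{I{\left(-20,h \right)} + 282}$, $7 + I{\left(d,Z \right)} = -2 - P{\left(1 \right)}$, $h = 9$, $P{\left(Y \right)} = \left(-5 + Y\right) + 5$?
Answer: $- \frac{92971231}{272} \approx -3.4181 \cdot 10^{5}$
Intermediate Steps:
$P{\left(Y \right)} = Y$
$I{\left(d,Z \right)} = -10$ ($I{\left(d,Z \right)} = -7 - 3 = -10$)
$q{\left(N,o \right)} = \frac{1}{272}$ ($q{\left(N,o \right)} = \frac{1}{-10 + 282} = \frac{1}{272}$)
$\left(-319669 + q{\left(36,105 \right)}\right) - 22137 = \left(-319669 + \frac{1}{272}\right) - 22137 = - \frac{86949967}{272} - 22137 = - \frac{92971231}{272}$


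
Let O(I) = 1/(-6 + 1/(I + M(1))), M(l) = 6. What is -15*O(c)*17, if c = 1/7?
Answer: 10965/251 ≈ 43.685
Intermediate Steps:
c = 1/7 ≈ 0.14286
O(I) = 1/(-6 + 1/(6 + I)) (O(I) = 1/(-6 + 1/(I + 6)) = 1/(-6 + 1/(6 + I)))
-15*O(c)*17 = -15*(-6 - 1*1/7)/(35 + 6*(1/7))*17 = -15*(-6 - 1/7)/(35 + 6/7)*17 = -15*(-43)/(251/7*7)*17 = -105*(-43)/(251*7)*17 = -15*(-43/251)*17 = (645/251)*17 = 10965/251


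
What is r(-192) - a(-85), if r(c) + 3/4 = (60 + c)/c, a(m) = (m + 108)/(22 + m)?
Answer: 305/1008 ≈ 0.30258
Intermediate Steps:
a(m) = (108 + m)/(22 + m)
r(c) = -3/4 + (60 + c)/c
r(-192) - a(-85) = (1/4)*(240 - 192)/(-192) - (108 - 85)/(22 - 85) = (1/4)*(-1/192)*48 - 23/(-63) = -1/16 - (-1)*23/63 = -1/16 - 1*(-23/63) = -1/16 + 23/63 = 305/1008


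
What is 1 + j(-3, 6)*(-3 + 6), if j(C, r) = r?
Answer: 19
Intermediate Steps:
1 + j(-3, 6)*(-3 + 6) = 1 + 6*(-3 + 6) = 1 + 6*3 = 1 + 18 = 19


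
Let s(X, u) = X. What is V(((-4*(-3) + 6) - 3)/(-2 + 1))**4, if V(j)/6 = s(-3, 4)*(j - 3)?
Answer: 11019960576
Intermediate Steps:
V(j) = 54 - 18*j (V(j) = 6*(-3*(j - 3)) = 6*(-3*(-3 + j)) = 6*(9 - 3*j) = 54 - 18*j)
V(((-4*(-3) + 6) - 3)/(-2 + 1))**4 = (54 - 18*((-4*(-3) + 6) - 3)/(-2 + 1))**4 = (54 - 18*((12 + 6) - 3)/(-1))**4 = (54 - 18*(18 - 3)*(-1))**4 = (54 - 270*(-1))**4 = (54 - 18*(-15))**4 = (54 + 270)**4 = 324**4 = 11019960576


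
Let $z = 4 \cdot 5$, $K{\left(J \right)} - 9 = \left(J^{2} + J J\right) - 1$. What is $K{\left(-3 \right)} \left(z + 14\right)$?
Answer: $884$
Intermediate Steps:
$K{\left(J \right)} = 8 + 2 J^{2}$ ($K{\left(J \right)} = 9 - \left(1 - J^{2} - J J\right) = 9 + \left(\left(J^{2} + J^{2}\right) - 1\right) = 9 + \left(2 J^{2} - 1\right) = 9 + \left(-1 + 2 J^{2}\right) = 8 + 2 J^{2}$)
$z = 20$
$K{\left(-3 \right)} \left(z + 14\right) = \left(8 + 2 \left(-3\right)^{2}\right) \left(20 + 14\right) = \left(8 + 2 \cdot 9\right) 34 = \left(8 + 18\right) 34 = 26 \cdot 34 = 884$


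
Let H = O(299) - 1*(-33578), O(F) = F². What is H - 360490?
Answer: -237511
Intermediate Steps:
H = 122979 (H = 299² - 1*(-33578) = 89401 + 33578 = 122979)
H - 360490 = 122979 - 360490 = -237511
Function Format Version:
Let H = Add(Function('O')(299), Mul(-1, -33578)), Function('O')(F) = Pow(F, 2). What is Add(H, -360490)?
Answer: -237511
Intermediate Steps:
H = 122979 (H = Add(Pow(299, 2), Mul(-1, -33578)) = Add(89401, 33578) = 122979)
Add(H, -360490) = Add(122979, -360490) = -237511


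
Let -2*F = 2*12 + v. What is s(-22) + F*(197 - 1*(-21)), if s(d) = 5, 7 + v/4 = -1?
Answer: 877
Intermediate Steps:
v = -32 (v = -28 + 4*(-1) = -28 - 4 = -32)
F = 4 (F = -(2*12 - 32)/2 = -(24 - 32)/2 = -½*(-8) = 4)
s(-22) + F*(197 - 1*(-21)) = 5 + 4*(197 - 1*(-21)) = 5 + 4*(197 + 21) = 5 + 4*218 = 5 + 872 = 877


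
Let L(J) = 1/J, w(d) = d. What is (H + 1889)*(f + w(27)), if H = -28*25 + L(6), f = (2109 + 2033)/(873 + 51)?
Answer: 103778575/2772 ≈ 37438.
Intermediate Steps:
f = 2071/462 (f = 4142/924 = 4142*(1/924) = 2071/462 ≈ 4.4827)
H = -4199/6 (H = -28*25 + 1/6 = -700 + 1/6 = -4199/6 ≈ -699.83)
(H + 1889)*(f + w(27)) = (-4199/6 + 1889)*(2071/462 + 27) = (7135/6)*(14545/462) = 103778575/2772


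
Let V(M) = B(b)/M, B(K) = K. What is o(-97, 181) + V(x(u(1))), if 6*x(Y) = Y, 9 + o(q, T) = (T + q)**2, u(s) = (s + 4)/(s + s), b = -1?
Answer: 35223/5 ≈ 7044.6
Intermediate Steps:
u(s) = (4 + s)/(2*s) (u(s) = (4 + s)/((2*s)) = (4 + s)*(1/(2*s)) = (4 + s)/(2*s))
o(q, T) = -9 + (T + q)**2
x(Y) = Y/6
V(M) = -1/M
o(-97, 181) + V(x(u(1))) = (-9 + (181 - 97)**2) - 1/(((1/2)*(4 + 1)/1)/6) = (-9 + 84**2) - 1/(((1/2)*1*5)/6) = (-9 + 7056) - 1/((1/6)*(5/2)) = 7047 - 1/5/12 = 7047 - 1*12/5 = 7047 - 12/5 = 35223/5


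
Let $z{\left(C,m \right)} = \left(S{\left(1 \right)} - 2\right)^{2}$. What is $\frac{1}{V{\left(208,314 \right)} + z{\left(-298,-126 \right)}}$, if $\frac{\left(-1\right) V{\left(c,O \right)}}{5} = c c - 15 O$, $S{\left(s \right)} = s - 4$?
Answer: $- \frac{1}{192745} \approx -5.1882 \cdot 10^{-6}$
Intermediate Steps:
$S{\left(s \right)} = -4 + s$
$z{\left(C,m \right)} = 25$ ($z{\left(C,m \right)} = \left(\left(-4 + 1\right) - 2\right)^{2} = \left(-3 - 2\right)^{2} = \left(-5\right)^{2} = 25$)
$V{\left(c,O \right)} = - 5 c^{2} + 75 O$ ($V{\left(c,O \right)} = - 5 \left(c c - 15 O\right) = - 5 \left(c^{2} - 15 O\right) = - 5 c^{2} + 75 O$)
$\frac{1}{V{\left(208,314 \right)} + z{\left(-298,-126 \right)}} = \frac{1}{\left(- 5 \cdot 208^{2} + 75 \cdot 314\right) + 25} = \frac{1}{\left(\left(-5\right) 43264 + 23550\right) + 25} = \frac{1}{\left(-216320 + 23550\right) + 25} = \frac{1}{-192770 + 25} = \frac{1}{-192745} = - \frac{1}{192745}$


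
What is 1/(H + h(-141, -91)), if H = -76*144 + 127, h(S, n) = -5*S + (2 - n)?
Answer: -1/10019 ≈ -9.9810e-5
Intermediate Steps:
h(S, n) = 2 - n - 5*S
H = -10817 (H = -10944 + 127 = -10817)
1/(H + h(-141, -91)) = 1/(-10817 + (2 - 1*(-91) - 5*(-141))) = 1/(-10817 + (2 + 91 + 705)) = 1/(-10817 + 798) = 1/(-10019) = -1/10019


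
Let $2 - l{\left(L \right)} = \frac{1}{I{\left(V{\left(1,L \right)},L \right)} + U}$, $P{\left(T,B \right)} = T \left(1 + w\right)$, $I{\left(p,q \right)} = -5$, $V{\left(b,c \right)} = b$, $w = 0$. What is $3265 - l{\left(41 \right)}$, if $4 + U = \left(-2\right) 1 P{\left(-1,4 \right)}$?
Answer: $\frac{22840}{7} \approx 3262.9$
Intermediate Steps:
$P{\left(T,B \right)} = T$ ($P{\left(T,B \right)} = T \left(1 + 0\right) = T 1 = T$)
$U = -2$ ($U = -4 + \left(-2\right) 1 \left(-1\right) = -4 - -2 = -4 + 2 = -2$)
$l{\left(L \right)} = \frac{15}{7}$ ($l{\left(L \right)} = 2 - \frac{1}{-5 - 2} = 2 - \frac{1}{-7} = 2 - - \frac{1}{7} = 2 + \frac{1}{7} = \frac{15}{7}$)
$3265 - l{\left(41 \right)} = 3265 - \frac{15}{7} = \frac{22840}{7}$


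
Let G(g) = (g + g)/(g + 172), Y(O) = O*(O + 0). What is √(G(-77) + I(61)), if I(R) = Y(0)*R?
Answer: I*√14630/95 ≈ 1.2732*I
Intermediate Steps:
Y(O) = O² (Y(O) = O*O = O²)
G(g) = 2*g/(172 + g) (G(g) = (2*g)/(172 + g) = 2*g/(172 + g))
I(R) = 0 (I(R) = 0²*R = 0*R = 0)
√(G(-77) + I(61)) = √(2*(-77)/(172 - 77) + 0) = √(2*(-77)/95 + 0) = √(2*(-77)*(1/95) + 0) = √(-154/95 + 0) = √(-154/95) = I*√14630/95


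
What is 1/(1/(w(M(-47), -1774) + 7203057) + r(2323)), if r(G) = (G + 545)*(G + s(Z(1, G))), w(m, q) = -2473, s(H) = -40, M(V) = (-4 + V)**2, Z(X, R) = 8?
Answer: 7200584/47146860624097 ≈ 1.5273e-7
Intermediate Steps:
r(G) = (-40 + G)*(545 + G) (r(G) = (G + 545)*(G - 40) = (545 + G)*(-40 + G) = (-40 + G)*(545 + G))
1/(1/(w(M(-47), -1774) + 7203057) + r(2323)) = 1/(1/(-2473 + 7203057) + (-21800 + 2323**2 + 505*2323)) = 1/(1/7200584 + (-21800 + 5396329 + 1173115)) = 1/(1/7200584 + 6547644) = 1/(47146860624097/7200584) = 7200584/47146860624097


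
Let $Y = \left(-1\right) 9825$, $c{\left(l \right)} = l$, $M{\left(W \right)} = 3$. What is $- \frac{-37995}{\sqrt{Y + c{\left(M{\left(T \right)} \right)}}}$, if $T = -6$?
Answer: $- \frac{12665 i \sqrt{9822}}{3274} \approx - 383.38 i$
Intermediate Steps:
$Y = -9825$
$- \frac{-37995}{\sqrt{Y + c{\left(M{\left(T \right)} \right)}}} = - \frac{-37995}{\sqrt{-9825 + 3}} = - \frac{-37995}{\sqrt{-9822}} = - \frac{-37995}{i \sqrt{9822}} = - \left(-37995\right) \left(- \frac{i \sqrt{9822}}{9822}\right) = - \frac{12665 i \sqrt{9822}}{3274}$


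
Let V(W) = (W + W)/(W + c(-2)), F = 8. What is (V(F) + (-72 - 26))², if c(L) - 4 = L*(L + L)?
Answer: 236196/25 ≈ 9447.8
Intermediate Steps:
c(L) = 4 + 2*L² (c(L) = 4 + L*(L + L) = 4 + L*(2*L) = 4 + 2*L²)
V(W) = 2*W/(12 + W) (V(W) = (W + W)/(W + (4 + 2*(-2)²)) = (2*W)/(W + (4 + 2*4)) = (2*W)/(W + (4 + 8)) = (2*W)/(W + 12) = (2*W)/(12 + W) = 2*W/(12 + W))
(V(F) + (-72 - 26))² = (2*8/(12 + 8) + (-72 - 26))² = (2*8/20 - 98)² = (2*8*(1/20) - 98)² = (⅘ - 98)² = (-486/5)² = 236196/25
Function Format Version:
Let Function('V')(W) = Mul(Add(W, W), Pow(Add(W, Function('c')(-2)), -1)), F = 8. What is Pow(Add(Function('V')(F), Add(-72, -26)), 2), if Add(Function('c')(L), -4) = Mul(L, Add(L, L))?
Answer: Rational(236196, 25) ≈ 9447.8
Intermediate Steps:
Function('c')(L) = Add(4, Mul(2, Pow(L, 2))) (Function('c')(L) = Add(4, Mul(L, Add(L, L))) = Add(4, Mul(L, Mul(2, L))) = Add(4, Mul(2, Pow(L, 2))))
Function('V')(W) = Mul(2, W, Pow(Add(12, W), -1)) (Function('V')(W) = Mul(Add(W, W), Pow(Add(W, Add(4, Mul(2, Pow(-2, 2)))), -1)) = Mul(Mul(2, W), Pow(Add(W, Add(4, Mul(2, 4))), -1)) = Mul(Mul(2, W), Pow(Add(W, Add(4, 8)), -1)) = Mul(Mul(2, W), Pow(Add(W, 12), -1)) = Mul(Mul(2, W), Pow(Add(12, W), -1)) = Mul(2, W, Pow(Add(12, W), -1)))
Pow(Add(Function('V')(F), Add(-72, -26)), 2) = Pow(Add(Mul(2, 8, Pow(Add(12, 8), -1)), Add(-72, -26)), 2) = Pow(Add(Mul(2, 8, Pow(20, -1)), -98), 2) = Pow(Add(Mul(2, 8, Rational(1, 20)), -98), 2) = Pow(Add(Rational(4, 5), -98), 2) = Pow(Rational(-486, 5), 2) = Rational(236196, 25)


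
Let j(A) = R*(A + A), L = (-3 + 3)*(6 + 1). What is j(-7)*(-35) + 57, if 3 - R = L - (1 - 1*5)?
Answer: -433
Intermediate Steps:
L = 0 (L = 0*7 = 0)
R = -1 (R = 3 - (0 - (1 - 1*5)) = 3 - (0 - (1 - 5)) = 3 - (0 - 1*(-4)) = 3 - (0 + 4) = 3 - 1*4 = 3 - 4 = -1)
j(A) = -2*A (j(A) = -(A + A) = -2*A)
j(-7)*(-35) + 57 = -2*(-7)*(-35) + 57 = 14*(-35) + 57 = -490 + 57 = -433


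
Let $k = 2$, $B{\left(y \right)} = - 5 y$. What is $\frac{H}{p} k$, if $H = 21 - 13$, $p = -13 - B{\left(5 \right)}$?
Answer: $\frac{4}{3} \approx 1.3333$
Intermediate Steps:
$p = 12$ ($p = -13 - \left(-5\right) 5 = -13 - -25 = -13 + 25 = 12$)
$H = 8$
$\frac{H}{p} k = \frac{8}{12} \cdot 2 = 8 \cdot \frac{1}{12} \cdot 2 = \frac{2}{3} \cdot 2 = \frac{4}{3}$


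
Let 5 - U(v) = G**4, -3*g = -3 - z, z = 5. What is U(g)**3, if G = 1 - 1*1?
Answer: 125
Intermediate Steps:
g = 8/3 (g = -(-3 - 1*5)/3 = -(-3 - 5)/3 = -1/3*(-8) = 8/3 ≈ 2.6667)
G = 0 (G = 1 - 1 = 0)
U(v) = 5 (U(v) = 5 - 1*0**4 = 5 - 1*0 = 5 + 0 = 5)
U(g)**3 = 5**3 = 125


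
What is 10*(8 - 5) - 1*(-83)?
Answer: 113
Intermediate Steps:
10*(8 - 5) - 1*(-83) = 10*3 + 83 = 30 + 83 = 113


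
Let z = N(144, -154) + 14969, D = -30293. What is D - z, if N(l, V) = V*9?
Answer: -43876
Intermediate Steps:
N(l, V) = 9*V
z = 13583 (z = 9*(-154) + 14969 = -1386 + 14969 = 13583)
D - z = -30293 - 1*13583 = -30293 - 13583 = -43876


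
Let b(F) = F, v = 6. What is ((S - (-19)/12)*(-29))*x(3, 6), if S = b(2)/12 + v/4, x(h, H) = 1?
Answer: -377/4 ≈ -94.250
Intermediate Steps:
S = 5/3 (S = 2/12 + 6/4 = 2*(1/12) + 6*(1/4) = 1/6 + 3/2 = 5/3 ≈ 1.6667)
((S - (-19)/12)*(-29))*x(3, 6) = ((5/3 - (-19)/12)*(-29))*1 = ((5/3 - 1*(-19/12))*(-29))*1 = ((5/3 + 19/12)*(-29))*1 = ((13/4)*(-29))*1 = -377/4*1 = -377/4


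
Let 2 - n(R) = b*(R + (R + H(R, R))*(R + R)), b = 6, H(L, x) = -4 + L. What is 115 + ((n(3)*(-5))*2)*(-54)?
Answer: -47405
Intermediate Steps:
n(R) = 2 - 6*R - 12*R*(-4 + 2*R) (n(R) = 2 - 6*(R + (R + (-4 + R))*(R + R)) = 2 - 6*(R + (-4 + 2*R)*(2*R)) = 2 - 6*(R + 2*R*(-4 + 2*R)) = 2 - (6*R + 12*R*(-4 + 2*R)) = 2 + (-6*R - 12*R*(-4 + 2*R)) = 2 - 6*R - 12*R*(-4 + 2*R))
115 + ((n(3)*(-5))*2)*(-54) = 115 + (((2 - 24*3**2 + 42*3)*(-5))*2)*(-54) = 115 + (((2 - 24*9 + 126)*(-5))*2)*(-54) = 115 + (((2 - 216 + 126)*(-5))*2)*(-54) = 115 + (-88*(-5)*2)*(-54) = 115 + (440*2)*(-54) = 115 + 880*(-54) = 115 - 47520 = -47405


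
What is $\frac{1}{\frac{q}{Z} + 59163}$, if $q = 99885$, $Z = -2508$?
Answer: $\frac{836}{49426973} \approx 1.6914 \cdot 10^{-5}$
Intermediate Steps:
$\frac{1}{\frac{q}{Z} + 59163} = \frac{1}{\frac{99885}{-2508} + 59163} = \frac{1}{99885 \left(- \frac{1}{2508}\right) + 59163} = \frac{1}{- \frac{33295}{836} + 59163} = \frac{1}{\frac{49426973}{836}} = \frac{836}{49426973}$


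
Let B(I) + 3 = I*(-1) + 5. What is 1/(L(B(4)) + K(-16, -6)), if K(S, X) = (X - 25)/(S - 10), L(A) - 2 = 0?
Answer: 26/83 ≈ 0.31325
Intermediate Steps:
B(I) = 2 - I (B(I) = -3 + (I*(-1) + 5) = -3 + (-I + 5) = -3 + (5 - I) = 2 - I)
L(A) = 2 (L(A) = 2 + 0 = 2)
K(S, X) = (-25 + X)/(-10 + S)
1/(L(B(4)) + K(-16, -6)) = 1/(2 + (-25 - 6)/(-10 - 16)) = 1/(2 - 31/(-26)) = 1/(2 - 1/26*(-31)) = 1/(2 + 31/26) = 1/(83/26) = 26/83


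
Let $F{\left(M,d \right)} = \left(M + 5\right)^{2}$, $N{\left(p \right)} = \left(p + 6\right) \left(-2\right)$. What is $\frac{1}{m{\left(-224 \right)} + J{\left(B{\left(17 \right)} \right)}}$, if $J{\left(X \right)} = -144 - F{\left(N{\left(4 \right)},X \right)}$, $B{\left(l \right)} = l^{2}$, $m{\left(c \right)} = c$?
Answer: $- \frac{1}{593} \approx -0.0016863$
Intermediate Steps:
$N{\left(p \right)} = -12 - 2 p$ ($N{\left(p \right)} = \left(6 + p\right) \left(-2\right) = -12 - 2 p$)
$F{\left(M,d \right)} = \left(5 + M\right)^{2}$
$J{\left(X \right)} = -369$ ($J{\left(X \right)} = -144 - \left(5 - 20\right)^{2} = -144 - \left(-15\right)^{2} = -144 - 225 = -369$)
$\frac{1}{m{\left(-224 \right)} + J{\left(B{\left(17 \right)} \right)}} = \frac{1}{-224 - 369} = \frac{1}{-593} = - \frac{1}{593}$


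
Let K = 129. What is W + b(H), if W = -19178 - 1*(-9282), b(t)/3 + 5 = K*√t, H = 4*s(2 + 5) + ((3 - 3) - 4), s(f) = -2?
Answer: -9911 + 774*I*√3 ≈ -9911.0 + 1340.6*I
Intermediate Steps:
H = -12 (H = 4*(-2) + ((3 - 3) - 4) = -8 + (0 - 4) = -8 - 4 = -12)
b(t) = -15 + 387*√t (b(t) = -15 + 3*(129*√t) = -15 + 387*√t)
W = -9896 (W = -19178 + 9282 = -9896)
W + b(H) = -9896 + (-15 + 387*√(-12)) = -9896 + (-15 + 387*(2*I*√3)) = -9896 + (-15 + 774*I*√3) = -9911 + 774*I*√3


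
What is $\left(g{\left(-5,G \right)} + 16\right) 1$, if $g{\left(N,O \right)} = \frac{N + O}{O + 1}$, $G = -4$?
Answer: $19$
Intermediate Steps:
$g{\left(N,O \right)} = \frac{N + O}{1 + O}$
$\left(g{\left(-5,G \right)} + 16\right) 1 = \left(\frac{-5 - 4}{1 - 4} + 16\right) 1 = \left(\frac{1}{-3} \left(-9\right) + 16\right) 1 = \left(\left(- \frac{1}{3}\right) \left(-9\right) + 16\right) 1 = \left(3 + 16\right) 1 = 19 \cdot 1 = 19$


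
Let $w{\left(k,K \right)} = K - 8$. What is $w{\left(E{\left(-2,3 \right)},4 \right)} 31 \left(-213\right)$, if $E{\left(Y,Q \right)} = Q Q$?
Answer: $26412$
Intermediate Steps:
$E{\left(Y,Q \right)} = Q^{2}$
$w{\left(k,K \right)} = -8 + K$ ($w{\left(k,K \right)} = K - 8 = -8 + K$)
$w{\left(E{\left(-2,3 \right)},4 \right)} 31 \left(-213\right) = \left(-8 + 4\right) 31 \left(-213\right) = \left(-4\right) 31 \left(-213\right) = \left(-124\right) \left(-213\right) = 26412$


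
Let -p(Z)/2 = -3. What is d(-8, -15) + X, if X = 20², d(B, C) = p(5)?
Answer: 406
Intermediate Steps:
p(Z) = 6 (p(Z) = -2*(-3) = 6)
d(B, C) = 6
X = 400
d(-8, -15) + X = 6 + 400 = 406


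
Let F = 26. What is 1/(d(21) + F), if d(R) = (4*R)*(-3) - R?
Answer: -1/247 ≈ -0.0040486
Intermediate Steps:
d(R) = -13*R (d(R) = -12*R - R = -13*R)
1/(d(21) + F) = 1/(-13*21 + 26) = 1/(-273 + 26) = 1/(-247) = -1/247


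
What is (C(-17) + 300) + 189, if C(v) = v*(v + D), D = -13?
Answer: 999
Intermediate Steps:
C(v) = v*(-13 + v) (C(v) = v*(v - 13) = v*(-13 + v))
(C(-17) + 300) + 189 = (-17*(-13 - 17) + 300) + 189 = (-17*(-30) + 300) + 189 = (510 + 300) + 189 = 810 + 189 = 999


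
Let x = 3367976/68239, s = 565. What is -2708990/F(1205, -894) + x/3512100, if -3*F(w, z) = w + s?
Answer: 16231062080557171/3535017330525 ≈ 4591.5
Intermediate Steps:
F(w, z) = -565/3 - w/3 (F(w, z) = -(w + 565)/3 = -(565 + w)/3 = -565/3 - w/3)
x = 3367976/68239 (x = 3367976*(1/68239) = 3367976/68239 ≈ 49.356)
-2708990/F(1205, -894) + x/3512100 = -2708990/(-565/3 - 1/3*1205) + (3367976/68239)/3512100 = -2708990/(-565/3 - 1205/3) + (3367976/68239)*(1/3512100) = -2708990/(-590) + 841994/59915547975 = -2708990*(-1/590) + 841994/59915547975 = 270899/59 + 841994/59915547975 = 16231062080557171/3535017330525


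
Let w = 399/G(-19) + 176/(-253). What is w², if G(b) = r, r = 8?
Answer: 81884401/33856 ≈ 2418.6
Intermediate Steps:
G(b) = 8
w = 9049/184 (w = 399/8 + 176/(-253) = 399*(⅛) + 176*(-1/253) = 399/8 - 16/23 = 9049/184 ≈ 49.179)
w² = (9049/184)² = 81884401/33856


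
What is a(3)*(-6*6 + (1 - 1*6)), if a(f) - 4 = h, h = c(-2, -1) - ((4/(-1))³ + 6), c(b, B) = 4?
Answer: -2706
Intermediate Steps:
h = 62 (h = 4 - ((4/(-1))³ + 6) = 4 - ((4*(-1))³ + 6) = 4 - ((-4)³ + 6) = 4 - (-64 + 6) = 4 - 1*(-58) = 4 + 58 = 62)
a(f) = 66 (a(f) = 4 + 62 = 66)
a(3)*(-6*6 + (1 - 1*6)) = 66*(-6*6 + (1 - 1*6)) = 66*(-36 + (1 - 6)) = 66*(-36 - 5) = 66*(-41) = -2706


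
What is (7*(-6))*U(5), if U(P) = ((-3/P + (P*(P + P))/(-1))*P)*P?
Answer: 53130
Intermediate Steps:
U(P) = P**2*(-3/P - 2*P**2) (U(P) = ((-3/P + (P*(2*P))*(-1))*P)*P = ((-3/P + (2*P**2)*(-1))*P)*P = ((-3/P - 2*P**2)*P)*P = (P*(-3/P - 2*P**2))*P = P**2*(-3/P - 2*P**2))
(7*(-6))*U(5) = (7*(-6))*(-1*5*(3 + 2*5**3)) = -(-42)*5*(3 + 2*125) = -(-42)*5*(3 + 250) = -(-42)*5*253 = -42*(-1265) = 53130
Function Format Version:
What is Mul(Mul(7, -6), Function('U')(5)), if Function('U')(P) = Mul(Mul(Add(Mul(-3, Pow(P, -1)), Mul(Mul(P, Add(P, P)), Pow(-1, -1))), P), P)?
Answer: 53130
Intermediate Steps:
Function('U')(P) = Mul(Pow(P, 2), Add(Mul(-3, Pow(P, -1)), Mul(-2, Pow(P, 2)))) (Function('U')(P) = Mul(Mul(Add(Mul(-3, Pow(P, -1)), Mul(Mul(P, Mul(2, P)), -1)), P), P) = Mul(Mul(Add(Mul(-3, Pow(P, -1)), Mul(Mul(2, Pow(P, 2)), -1)), P), P) = Mul(Mul(Add(Mul(-3, Pow(P, -1)), Mul(-2, Pow(P, 2))), P), P) = Mul(Mul(P, Add(Mul(-3, Pow(P, -1)), Mul(-2, Pow(P, 2)))), P) = Mul(Pow(P, 2), Add(Mul(-3, Pow(P, -1)), Mul(-2, Pow(P, 2)))))
Mul(Mul(7, -6), Function('U')(5)) = Mul(Mul(7, -6), Mul(-1, 5, Add(3, Mul(2, Pow(5, 3))))) = Mul(-42, Mul(-1, 5, Add(3, Mul(2, 125)))) = Mul(-42, Mul(-1, 5, Add(3, 250))) = Mul(-42, Mul(-1, 5, 253)) = Mul(-42, -1265) = 53130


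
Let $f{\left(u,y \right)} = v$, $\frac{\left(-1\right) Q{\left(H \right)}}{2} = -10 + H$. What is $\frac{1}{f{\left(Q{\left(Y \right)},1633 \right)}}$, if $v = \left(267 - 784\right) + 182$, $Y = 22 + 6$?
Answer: $- \frac{1}{335} \approx -0.0029851$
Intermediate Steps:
$Y = 28$
$Q{\left(H \right)} = 20 - 2 H$ ($Q{\left(H \right)} = - 2 \left(-10 + H\right) = 20 - 2 H$)
$v = -335$ ($v = -517 + 182 = -335$)
$f{\left(u,y \right)} = -335$
$\frac{1}{f{\left(Q{\left(Y \right)},1633 \right)}} = \frac{1}{-335} = - \frac{1}{335}$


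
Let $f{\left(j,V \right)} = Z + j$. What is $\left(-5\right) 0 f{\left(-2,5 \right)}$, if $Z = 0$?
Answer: $0$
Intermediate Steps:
$f{\left(j,V \right)} = j$ ($f{\left(j,V \right)} = 0 + j = j$)
$\left(-5\right) 0 f{\left(-2,5 \right)} = \left(-5\right) 0 \left(-2\right) = 0 \left(-2\right) = 0$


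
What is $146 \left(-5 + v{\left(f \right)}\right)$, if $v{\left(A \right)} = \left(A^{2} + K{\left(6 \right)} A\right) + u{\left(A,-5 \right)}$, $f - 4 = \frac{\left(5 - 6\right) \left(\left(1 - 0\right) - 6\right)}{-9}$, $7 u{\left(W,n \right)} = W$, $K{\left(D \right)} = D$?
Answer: $\frac{2319794}{567} \approx 4091.3$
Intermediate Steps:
$u{\left(W,n \right)} = \frac{W}{7}$
$f = \frac{31}{9}$ ($f = 4 + \frac{\left(5 - 6\right) \left(\left(1 - 0\right) - 6\right)}{-9} = 4 + - (\left(1 + 0\right) - 6) \left(- \frac{1}{9}\right) = 4 + - (1 - 6) \left(- \frac{1}{9}\right) = 4 + \left(-1\right) \left(-5\right) \left(- \frac{1}{9}\right) = 4 + 5 \left(- \frac{1}{9}\right) = 4 - \frac{5}{9} = \frac{31}{9} \approx 3.4444$)
$v{\left(A \right)} = A^{2} + \frac{43 A}{7}$ ($v{\left(A \right)} = \left(A^{2} + 6 A\right) + \frac{A}{7} = A^{2} + \frac{43 A}{7}$)
$146 \left(-5 + v{\left(f \right)}\right) = 146 \left(-5 + \frac{1}{7} \cdot \frac{31}{9} \left(43 + 7 \cdot \frac{31}{9}\right)\right) = 146 \left(-5 + \frac{1}{7} \cdot \frac{31}{9} \left(43 + \frac{217}{9}\right)\right) = 146 \left(-5 + \frac{1}{7} \cdot \frac{31}{9} \cdot \frac{604}{9}\right) = 146 \left(-5 + \frac{18724}{567}\right) = 146 \cdot \frac{15889}{567} = \frac{2319794}{567}$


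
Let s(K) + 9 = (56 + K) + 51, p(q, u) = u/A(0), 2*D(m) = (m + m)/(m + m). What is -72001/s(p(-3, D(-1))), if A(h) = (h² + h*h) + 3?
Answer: -432006/589 ≈ -733.46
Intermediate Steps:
A(h) = 3 + 2*h² (A(h) = (h² + h²) + 3 = 2*h² + 3 = 3 + 2*h²)
D(m) = ½ (D(m) = ((m + m)/(m + m))/2 = ((2*m)/((2*m)))/2 = ((2*m)*(1/(2*m)))/2 = (½)*1 = ½)
p(q, u) = u/3 (p(q, u) = u/(3 + 2*0²) = u/(3 + 2*0) = u/(3 + 0) = u/3)
s(K) = 98 + K (s(K) = -9 + ((56 + K) + 51) = -9 + (107 + K) = 98 + K)
-72001/s(p(-3, D(-1))) = -72001/(98 + (⅓)*(½)) = -72001/(98 + ⅙) = -72001/589/6 = -72001*6/589 = -432006/589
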